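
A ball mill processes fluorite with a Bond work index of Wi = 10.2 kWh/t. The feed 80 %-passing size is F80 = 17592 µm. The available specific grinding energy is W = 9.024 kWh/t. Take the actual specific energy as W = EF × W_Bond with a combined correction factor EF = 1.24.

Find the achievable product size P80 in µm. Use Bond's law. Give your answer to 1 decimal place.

P80 = 160.7 µm

W = 10·Wi·[P80^(−½) − F80^(−½)]
W_Bond = W / EF = 9.024 / 1.24 = 7.2774 kWh/t
P80^(−½) = W_Bond/(10 Wi) + F80^(−½)
  = 7.2774/(10·10.2) + 1/√17592 = 0.071347 + 0.007539 = 0.078887
P80 = (1/0.078887)² = 12.6764² = 160.69 µm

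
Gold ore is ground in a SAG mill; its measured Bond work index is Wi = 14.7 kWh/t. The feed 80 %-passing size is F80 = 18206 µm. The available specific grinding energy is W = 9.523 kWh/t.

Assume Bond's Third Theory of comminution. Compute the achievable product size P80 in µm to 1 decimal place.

P80 = 191.9 µm

Bond: W = 10·Wi·(1/√P80 − 1/√F80)
⇒ 1/√P80 = W/(10 Wi) + 1/√F80
  = 9.5230/(10·14.7) + 1/√18206 = 0.064782 + 0.007411 = 0.072194
P80 = (1/0.072194)² = 13.8516² = 191.87 µm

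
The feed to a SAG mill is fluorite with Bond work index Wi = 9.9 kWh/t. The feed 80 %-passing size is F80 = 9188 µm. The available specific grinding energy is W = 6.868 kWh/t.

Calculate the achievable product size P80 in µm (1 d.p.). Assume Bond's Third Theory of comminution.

Bond:  W = 10 Wi (1/√P − 1/√F)
1/√P80 = 1/√F80 + W/(10·Wi)
  = 6.8680/(10·9.9) + 1/√9188 = 0.069374 + 0.010433 = 0.079806
P80 = (1/0.079806)² = 12.5303² = 157.01 µm

P80 = 157.0 µm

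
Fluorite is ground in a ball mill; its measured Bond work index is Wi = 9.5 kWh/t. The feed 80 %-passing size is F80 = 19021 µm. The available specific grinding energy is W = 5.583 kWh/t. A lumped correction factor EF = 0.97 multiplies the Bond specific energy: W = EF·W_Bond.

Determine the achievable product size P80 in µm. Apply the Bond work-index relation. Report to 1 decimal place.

P80 = 217.3 µm

W = 10·Wi·(P80^(-½) − F80^(-½))
W_Bond = W / EF = 5.583 / 0.97 = 5.7557 kWh/t
P80^-0.5 = F80^-0.5 + W_Bond/(10 Wi)
  = 5.7557/(10·9.5) + 1/√19021 = 0.060586 + 0.007251 = 0.067837
P80 = (1/0.067837)² = 14.7413² = 217.31 µm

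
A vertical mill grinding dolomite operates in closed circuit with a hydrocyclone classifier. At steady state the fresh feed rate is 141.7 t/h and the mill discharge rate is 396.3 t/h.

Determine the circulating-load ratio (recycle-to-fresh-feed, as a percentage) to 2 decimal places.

Discharge = new feed + return, hence
R = M − F = 396.3 − 141.7 = 254.6 t/h
CL = 100·R/F = 100·254.6/141.7 = 179.68 %

CL = 179.68 %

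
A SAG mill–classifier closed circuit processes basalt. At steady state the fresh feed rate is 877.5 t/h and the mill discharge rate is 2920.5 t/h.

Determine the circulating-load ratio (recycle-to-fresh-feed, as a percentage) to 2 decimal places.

Steady state: M = F + R.
R = M − F = 2920.5 − 877.5 = 2043.0 t/h
CL = 100·R/F = 100·2043.0/877.5 = 232.82 %

CL = 232.82 %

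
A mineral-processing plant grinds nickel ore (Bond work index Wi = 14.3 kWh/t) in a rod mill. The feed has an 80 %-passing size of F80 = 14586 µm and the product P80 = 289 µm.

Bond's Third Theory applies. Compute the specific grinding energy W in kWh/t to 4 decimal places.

W_Bond = 10·Wi·(1/√P₈₀ − 1/√F₈₀)
1/√289 = 0.058824;  1/√14586 = 0.008280
W = 10·14.3·(0.058824 − 0.008280) = 7.2277 kWh/t

W = 7.2277 kWh/t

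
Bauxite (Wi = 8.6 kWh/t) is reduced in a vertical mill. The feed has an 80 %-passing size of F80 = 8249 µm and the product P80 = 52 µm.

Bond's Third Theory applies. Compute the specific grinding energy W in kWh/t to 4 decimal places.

W = 10.9792 kWh/t

W = 10 Wi (1/√P80 − 1/√F80)  [Bond]
1/√52 = 0.138675;  1/√8249 = 0.011010
W = 10·8.6·(0.138675 − 0.011010) = 10.9792 kWh/t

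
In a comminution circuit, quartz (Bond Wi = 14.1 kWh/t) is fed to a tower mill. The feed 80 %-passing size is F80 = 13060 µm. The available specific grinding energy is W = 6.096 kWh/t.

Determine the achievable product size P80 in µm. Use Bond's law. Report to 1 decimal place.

P80 = 370.0 µm

W_Bond = 10·Wi·(1/√P₈₀ − 1/√F₈₀)
⇒ 1/√P80 = W/(10 Wi) + 1/√F80
  = 6.0960/(10·14.1) + 1/√13060 = 0.043234 + 0.008750 = 0.051984
P80 = (1/0.051984)² = 19.2365² = 370.04 µm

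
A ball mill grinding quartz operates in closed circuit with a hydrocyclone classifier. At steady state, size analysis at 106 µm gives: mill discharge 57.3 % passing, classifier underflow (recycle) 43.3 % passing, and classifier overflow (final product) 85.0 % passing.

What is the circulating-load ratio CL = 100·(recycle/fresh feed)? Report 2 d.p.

CL = 197.86 %

Two-product formula at 106 µm:
d + r·d = r·u + o → r(d−u) = o−d
r = (85.0 − 57.3)/(57.3 − 43.3) = 27.7/14.0 = 1.9786
CL = 100·r = 197.86 %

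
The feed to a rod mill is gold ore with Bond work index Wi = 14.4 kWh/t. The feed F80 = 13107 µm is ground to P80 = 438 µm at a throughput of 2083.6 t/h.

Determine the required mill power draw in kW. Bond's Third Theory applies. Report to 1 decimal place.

Bond: W = 10·Wi·(1/√P80 − 1/√F80)
W = 10·14.4·(1/√438 − 1/√13107) = 10·14.4·(0.039047) = 5.6228 kWh/t
Power = W × throughput = 5.6228 kWh/t × 2083.6 t/h = 11715.6 kW

P = 11715.6 kW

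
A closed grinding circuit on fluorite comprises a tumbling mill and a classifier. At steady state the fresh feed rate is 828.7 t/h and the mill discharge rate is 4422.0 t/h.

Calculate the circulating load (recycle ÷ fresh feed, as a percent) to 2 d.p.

Steady state: M = F + R.
R = M − F = 4422.0 − 828.7 = 3593.3 t/h
CL = 100·R/F = 100·3593.3/828.7 = 433.61 %

CL = 433.61 %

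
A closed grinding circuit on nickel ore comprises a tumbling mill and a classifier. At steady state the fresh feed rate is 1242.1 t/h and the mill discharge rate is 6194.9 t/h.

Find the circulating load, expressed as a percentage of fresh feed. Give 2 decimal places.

Discharge = new feed + return, hence
R = M − F = 6194.9 − 1242.1 = 4952.8 t/h
CL = 100·R/F = 100·4952.8/1242.1 = 398.74 %

CL = 398.74 %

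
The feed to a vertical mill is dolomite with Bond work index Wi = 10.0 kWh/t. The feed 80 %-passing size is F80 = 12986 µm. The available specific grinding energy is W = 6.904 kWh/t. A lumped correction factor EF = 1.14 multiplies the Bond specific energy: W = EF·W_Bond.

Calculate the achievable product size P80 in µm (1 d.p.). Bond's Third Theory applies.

P80 = 208.0 µm

W = 10·Wi·[P80^(−½) − F80^(−½)]
W_Bond = W / EF = 6.904 / 1.14 = 6.0561 kWh/t
⇒ 1/√P80 = W_Bond/(10·Wi) + 1/√F80
  = 6.0561/(10·10.0) + 1/√12986 = 0.060561 + 0.008775 = 0.069337
P80 = (1/0.069337)² = 14.4224² = 208.00 µm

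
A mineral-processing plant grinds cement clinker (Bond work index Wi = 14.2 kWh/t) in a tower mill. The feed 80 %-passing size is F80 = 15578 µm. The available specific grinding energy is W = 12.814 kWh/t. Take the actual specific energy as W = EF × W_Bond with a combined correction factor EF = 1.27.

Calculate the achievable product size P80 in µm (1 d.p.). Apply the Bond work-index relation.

W_Bond = 10·Wi·(1/√P₈₀ − 1/√F₈₀)
W_Bond = W / EF = 12.814 / 1.27 = 10.0898 kWh/t
⇒ 1/√P80 = W_Bond/(10 Wi) + 1/√F80
  = 10.0898/(10·14.2) + 1/√15578 = 0.071055 + 0.008012 = 0.079067
P80 = (1/0.079067)² = 12.6475² = 159.96 µm

P80 = 160.0 µm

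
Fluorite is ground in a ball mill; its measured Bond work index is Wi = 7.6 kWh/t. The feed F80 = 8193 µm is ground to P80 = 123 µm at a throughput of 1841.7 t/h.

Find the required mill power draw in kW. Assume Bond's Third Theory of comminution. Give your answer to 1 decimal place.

P = 11074.2 kW

W = 10 Wi (P80^-0.5 − F80^-0.5)
W = 10·7.6·(1/√123 − 1/√8193) = 10·7.6·(0.079119) = 6.0131 kWh/t
Mill draw = 6.0131 × 1841.7 = 11074.2 kW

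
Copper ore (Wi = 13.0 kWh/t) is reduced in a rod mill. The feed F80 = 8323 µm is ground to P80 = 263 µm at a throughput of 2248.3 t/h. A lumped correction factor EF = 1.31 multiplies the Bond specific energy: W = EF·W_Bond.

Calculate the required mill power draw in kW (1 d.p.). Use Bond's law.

W = 10·Wi·(P80^(-½) − F80^(-½))
W = 10·13.0·(1/√263 − 1/√8323) = 10·13.0·(0.050701) = 6.5912 kWh/t
With EF = 1.31: W = 6.5912·1.31 = 8.6344 kWh/t
Power = W × throughput = 8.6344 kWh/t × 2248.3 t/h = 19412.8 kW

P = 19412.8 kW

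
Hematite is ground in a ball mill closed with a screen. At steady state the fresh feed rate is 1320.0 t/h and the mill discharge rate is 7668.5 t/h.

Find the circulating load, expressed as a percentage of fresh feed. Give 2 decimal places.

Mill node: discharge = fresh + recycle.
R = M − F = 7668.5 − 1320.0 = 6348.5 t/h
CL = 100·R/F = 100·6348.5/1320.0 = 480.95 %

CL = 480.95 %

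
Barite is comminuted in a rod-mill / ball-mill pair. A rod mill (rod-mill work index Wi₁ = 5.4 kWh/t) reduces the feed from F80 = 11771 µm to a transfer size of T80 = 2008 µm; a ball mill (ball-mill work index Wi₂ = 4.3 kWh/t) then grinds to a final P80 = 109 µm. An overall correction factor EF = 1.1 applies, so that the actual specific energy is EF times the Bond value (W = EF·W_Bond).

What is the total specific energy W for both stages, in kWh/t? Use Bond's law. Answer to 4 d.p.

W = 4.2530 kWh/t

Bond: W = 10·Wi·(1/√P80 − 1/√F80)
Stage 1 (11771→2008 µm, Wi₁=5.4): W₁ = 10·5.4·(0.022316 − 0.009217) = 0.7073 kWh/t
Stage 2 (2008→109 µm, Wi₂=4.3): W₂ = 10·4.3·(0.095783 − 0.022316) = 3.1591 kWh/t
W = W₁ + W₂ = 0.7073 + 3.1591 = 3.8664 kWh/t
Apply correction: 3.8664 × 1.1 = 4.2530 kWh/t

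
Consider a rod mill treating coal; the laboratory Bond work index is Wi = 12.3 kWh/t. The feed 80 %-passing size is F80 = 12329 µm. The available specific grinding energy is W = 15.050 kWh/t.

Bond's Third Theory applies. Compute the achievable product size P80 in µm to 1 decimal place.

W = 10 Wi / √P80 − 10 Wi / √F80
⇒ 1/√P80 = W/(10 Wi) + 1/√F80
  = 15.0500/(10·12.3) + 1/√12329 = 0.122358 + 0.009006 = 0.131364
P80 = (1/0.131364)² = 7.6124² = 57.95 µm

P80 = 57.9 µm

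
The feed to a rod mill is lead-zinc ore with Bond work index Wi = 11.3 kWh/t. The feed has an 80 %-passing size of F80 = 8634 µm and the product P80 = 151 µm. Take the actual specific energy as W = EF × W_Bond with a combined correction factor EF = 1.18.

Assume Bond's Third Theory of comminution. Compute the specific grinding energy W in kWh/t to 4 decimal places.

W = 10 Wi / √P80 − 10 Wi / √F80
1/√151 = 0.081379;  1/√8634 = 0.010762
W = 10·11.3·(0.081379 − 0.010762) = 7.9797 kWh/t
Corrected W = EF·W_Bond = 1.18·7.9797 = 9.4160 kWh/t

W = 9.4160 kWh/t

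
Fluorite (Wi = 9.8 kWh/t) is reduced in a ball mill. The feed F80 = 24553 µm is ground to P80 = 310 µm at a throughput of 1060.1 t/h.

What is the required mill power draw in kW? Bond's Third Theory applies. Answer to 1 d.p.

P = 5237.5 kW

Bond: W = 10·Wi·(1/√P80 − 1/√F80)
W = 10·9.8·(1/√310 − 1/√24553) = 10·9.8·(0.050414) = 4.9406 kWh/t
Power = W × throughput = 4.9406 kWh/t × 1060.1 t/h = 5237.5 kW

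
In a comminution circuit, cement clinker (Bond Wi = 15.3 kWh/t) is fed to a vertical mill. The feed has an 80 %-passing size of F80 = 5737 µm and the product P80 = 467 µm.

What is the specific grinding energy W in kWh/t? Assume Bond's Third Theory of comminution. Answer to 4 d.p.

W = 5.0600 kWh/t

W = 10·Wi·(P80^(-½) − F80^(-½))
1/√467 = 0.046274;  1/√5737 = 0.013203
W = 10·15.3·(0.046274 − 0.013203) = 5.0600 kWh/t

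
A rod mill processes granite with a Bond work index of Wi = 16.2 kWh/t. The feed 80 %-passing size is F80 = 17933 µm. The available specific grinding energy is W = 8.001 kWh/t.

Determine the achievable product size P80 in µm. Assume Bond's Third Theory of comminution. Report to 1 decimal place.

P80 = 309.3 µm

W = 10 Wi (1/√P80 − 1/√F80)  [Bond]
⇒ 1/√P80 = W/(10 Wi) + 1/√F80
  = 8.0010/(10·16.2) + 1/√17933 = 0.049389 + 0.007467 = 0.056856
P80 = (1/0.056856)² = 17.5882² = 309.34 µm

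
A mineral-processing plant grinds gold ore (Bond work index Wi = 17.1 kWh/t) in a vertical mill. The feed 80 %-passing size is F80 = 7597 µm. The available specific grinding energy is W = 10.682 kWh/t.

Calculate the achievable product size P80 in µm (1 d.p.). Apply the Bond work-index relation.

W_Bond = 10·Wi·(1/√P₈₀ − 1/√F₈₀)
⇒ 1/√P80 = W/(10 Wi) + 1/√F80
  = 10.6820/(10·17.1) + 1/√7597 = 0.062468 + 0.011473 = 0.073941
P80 = (1/0.073941)² = 13.5243² = 182.91 µm

P80 = 182.9 µm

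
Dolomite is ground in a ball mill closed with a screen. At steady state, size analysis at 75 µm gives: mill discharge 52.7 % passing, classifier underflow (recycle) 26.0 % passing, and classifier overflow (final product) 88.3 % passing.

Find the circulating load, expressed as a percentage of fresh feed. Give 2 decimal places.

CL = 133.33 %

Mass balance on the −75 µm fraction:
d + r·d = r·u + o → r(d−u) = o−d
r = (88.3 − 52.7)/(52.7 − 26.0) = 35.6/26.7 = 1.3333
CL = 100·r = 133.33 %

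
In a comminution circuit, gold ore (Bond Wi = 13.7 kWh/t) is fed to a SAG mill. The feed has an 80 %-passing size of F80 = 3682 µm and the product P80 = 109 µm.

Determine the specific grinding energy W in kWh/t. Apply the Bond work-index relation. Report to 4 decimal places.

W = 10.8645 kWh/t

W_Bond = 10·Wi·(1/√P₈₀ − 1/√F₈₀)
1/√109 = 0.095783;  1/√3682 = 0.016480
W = 10·13.7·(0.095783 − 0.016480) = 10.8645 kWh/t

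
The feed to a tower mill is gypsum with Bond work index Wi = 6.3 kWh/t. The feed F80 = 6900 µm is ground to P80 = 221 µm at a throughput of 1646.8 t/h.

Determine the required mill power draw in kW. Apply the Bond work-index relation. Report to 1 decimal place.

P = 5729.9 kW

W = 10 Wi / √P80 − 10 Wi / √F80
W = 10·6.3·(1/√221 − 1/√6900) = 10·6.3·(0.055229) = 3.4794 kWh/t
Mill draw = 3.4794 × 1646.8 = 5729.9 kW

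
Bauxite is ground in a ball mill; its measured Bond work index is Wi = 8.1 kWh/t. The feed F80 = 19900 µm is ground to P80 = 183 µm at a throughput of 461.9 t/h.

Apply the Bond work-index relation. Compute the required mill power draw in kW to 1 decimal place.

W = 10·Wi·(P80^(-½) − F80^(-½))
W = 10·8.1·(1/√183 − 1/√19900) = 10·8.1·(0.066833) = 5.4135 kWh/t
P = W·T = 5.4135·461.9 = 2500.5 kW

P = 2500.5 kW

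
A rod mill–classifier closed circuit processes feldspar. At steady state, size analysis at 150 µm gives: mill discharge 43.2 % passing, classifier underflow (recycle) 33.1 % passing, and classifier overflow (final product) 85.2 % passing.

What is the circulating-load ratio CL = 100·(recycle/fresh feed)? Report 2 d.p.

CL = 415.84 %

Mass balance on the −150 µm fraction:
d + r·d = r·u + o → r(d−u) = o−d
r = (85.2 − 43.2)/(43.2 − 33.1) = 42.0/10.1 = 4.1584
CL = 100·r = 415.84 %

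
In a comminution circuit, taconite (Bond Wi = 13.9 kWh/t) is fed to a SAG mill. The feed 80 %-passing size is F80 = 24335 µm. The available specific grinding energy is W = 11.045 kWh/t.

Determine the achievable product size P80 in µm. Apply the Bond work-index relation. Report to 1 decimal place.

Bond: W = 10·Wi·(1/√P80 − 1/√F80)
⇒ 1/√P80 = W/(10·Wi) + 1/√F80
  = 11.0450/(10·13.9) + 1/√24335 = 0.079460 + 0.006410 = 0.085871
P80 = (1/0.085871)² = 11.6454² = 135.62 µm

P80 = 135.6 µm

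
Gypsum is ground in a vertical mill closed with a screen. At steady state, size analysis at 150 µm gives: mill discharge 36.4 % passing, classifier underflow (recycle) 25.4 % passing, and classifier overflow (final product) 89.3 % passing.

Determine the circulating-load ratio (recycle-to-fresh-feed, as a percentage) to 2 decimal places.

Classifier node, passing 150 µm:
(1+r)d = ru + o → r = (o−d)/(d−u)
r = (89.3 − 36.4)/(36.4 − 25.4) = 52.9/11.0 = 4.8091
CL = 100·r = 480.91 %

CL = 480.91 %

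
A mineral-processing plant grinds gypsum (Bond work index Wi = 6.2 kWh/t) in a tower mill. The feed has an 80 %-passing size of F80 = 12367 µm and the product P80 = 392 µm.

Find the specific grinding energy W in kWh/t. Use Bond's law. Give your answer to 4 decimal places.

W_Bond = 10·Wi·(1/√P₈₀ − 1/√F₈₀)
1/√392 = 0.050508;  1/√12367 = 0.008992
W = 10·6.2·(0.050508 − 0.008992) = 2.5740 kWh/t

W = 2.5740 kWh/t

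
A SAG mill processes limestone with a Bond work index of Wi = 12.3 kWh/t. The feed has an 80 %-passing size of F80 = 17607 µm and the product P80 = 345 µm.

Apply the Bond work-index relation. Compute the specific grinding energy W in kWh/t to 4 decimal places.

W_Bond = 10·Wi·(1/√P₈₀ − 1/√F₈₀)
1/√345 = 0.053838;  1/√17607 = 0.007536
W = 10·12.3·(0.053838 − 0.007536) = 5.6951 kWh/t

W = 5.6951 kWh/t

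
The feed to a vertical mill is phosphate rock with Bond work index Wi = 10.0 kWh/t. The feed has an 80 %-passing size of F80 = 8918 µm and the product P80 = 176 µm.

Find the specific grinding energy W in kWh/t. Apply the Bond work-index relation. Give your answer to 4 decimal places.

W_Bond = 10·Wi·(1/√P₈₀ − 1/√F₈₀)
1/√176 = 0.075378;  1/√8918 = 0.010589
W = 10·10.0·(0.075378 − 0.010589) = 6.4789 kWh/t

W = 6.4789 kWh/t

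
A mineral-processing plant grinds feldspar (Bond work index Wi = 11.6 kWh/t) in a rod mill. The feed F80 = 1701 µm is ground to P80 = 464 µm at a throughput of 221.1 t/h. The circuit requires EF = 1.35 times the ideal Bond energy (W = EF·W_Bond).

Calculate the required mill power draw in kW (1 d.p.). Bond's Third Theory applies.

W = 10·Wi·(P80^(-½) − F80^(-½))
W = 10·11.6·(1/√464 − 1/√1701) = 10·11.6·(0.022177) = 2.5726 kWh/t
W_actual = 1.35 × 2.5726 = 3.4730 kWh/t
P = W·T = 3.4730·221.1 = 767.9 kW

P = 767.9 kW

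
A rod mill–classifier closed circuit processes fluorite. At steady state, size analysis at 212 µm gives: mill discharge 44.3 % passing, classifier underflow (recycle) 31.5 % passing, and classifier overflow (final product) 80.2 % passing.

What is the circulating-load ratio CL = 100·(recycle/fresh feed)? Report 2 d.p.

Mass balance on the −212 µm fraction:
r = (o − d)/(d − u)
r = (80.2 − 44.3)/(44.3 − 31.5) = 35.9/12.8 = 2.8047
CL = 100·r = 280.47 %

CL = 280.47 %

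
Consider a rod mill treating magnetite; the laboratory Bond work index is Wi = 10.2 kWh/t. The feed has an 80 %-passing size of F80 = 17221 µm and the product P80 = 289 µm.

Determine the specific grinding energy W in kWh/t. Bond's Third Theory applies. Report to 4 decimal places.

W = 5.2227 kWh/t

Bond: W = 10·Wi·(1/√P80 − 1/√F80)
1/√289 = 0.058824;  1/√17221 = 0.007620
W = 10·10.2·(0.058824 − 0.007620) = 5.2227 kWh/t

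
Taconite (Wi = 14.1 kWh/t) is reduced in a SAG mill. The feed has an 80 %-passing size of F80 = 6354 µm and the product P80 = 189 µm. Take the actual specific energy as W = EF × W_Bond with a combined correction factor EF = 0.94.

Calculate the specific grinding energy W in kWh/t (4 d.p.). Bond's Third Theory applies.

W = 10 Wi / √P80 − 10 Wi / √F80
1/√189 = 0.072739;  1/√6354 = 0.012545
W = 10·14.1·(0.072739 − 0.012545) = 8.4874 kWh/t
Corrected W = EF·W_Bond = 0.94·8.4874 = 7.9781 kWh/t

W = 7.9781 kWh/t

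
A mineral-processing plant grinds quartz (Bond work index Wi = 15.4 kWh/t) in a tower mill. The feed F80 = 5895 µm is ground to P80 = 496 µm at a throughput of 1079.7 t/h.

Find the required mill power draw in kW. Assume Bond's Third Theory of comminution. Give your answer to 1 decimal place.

W = 10 Wi / √P80 − 10 Wi / √F80
W = 10·15.4·(1/√496 − 1/√5895) = 10·15.4·(0.031877) = 4.9090 kWh/t
Mill draw = 4.9090 × 1079.7 = 5300.3 kW

P = 5300.3 kW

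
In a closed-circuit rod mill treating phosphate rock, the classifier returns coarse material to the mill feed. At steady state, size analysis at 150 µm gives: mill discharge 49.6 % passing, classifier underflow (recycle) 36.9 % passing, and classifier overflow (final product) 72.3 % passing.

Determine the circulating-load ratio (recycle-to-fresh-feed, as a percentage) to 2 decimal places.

Let r = R/F. Size balance at 150 µm:
d + r·d = r·u + o → r(d−u) = o−d
r = (72.3 − 49.6)/(49.6 − 36.9) = 22.7/12.7 = 1.7874
CL = 100·r = 178.74 %

CL = 178.74 %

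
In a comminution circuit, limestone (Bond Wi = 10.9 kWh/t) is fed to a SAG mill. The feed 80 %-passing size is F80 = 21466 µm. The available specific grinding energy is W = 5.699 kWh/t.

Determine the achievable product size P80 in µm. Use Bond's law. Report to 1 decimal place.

Bond:  W = 10 Wi (1/√P − 1/√F)
P80^-0.5 = F80^-0.5 + W/(10 Wi)
  = 5.6990/(10·10.9) + 1/√21466 = 0.052284 + 0.006825 = 0.059110
P80 = (1/0.059110)² = 16.9177² = 286.21 µm

P80 = 286.2 µm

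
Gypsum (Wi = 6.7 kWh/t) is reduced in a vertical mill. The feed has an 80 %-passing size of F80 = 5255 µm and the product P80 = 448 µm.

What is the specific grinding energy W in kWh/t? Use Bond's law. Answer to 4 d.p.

W_Bond = 10·Wi·(1/√P₈₀ − 1/√F₈₀)
1/√448 = 0.047246;  1/√5255 = 0.013795
W = 10·6.7·(0.047246 − 0.013795) = 2.2412 kWh/t

W = 2.2412 kWh/t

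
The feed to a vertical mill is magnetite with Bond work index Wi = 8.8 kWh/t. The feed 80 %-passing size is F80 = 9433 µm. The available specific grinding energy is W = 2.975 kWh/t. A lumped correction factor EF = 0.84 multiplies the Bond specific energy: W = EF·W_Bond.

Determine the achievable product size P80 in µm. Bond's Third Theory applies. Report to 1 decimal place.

Bond: W = 10·Wi·(1/√P80 − 1/√F80)
W_Bond = W / EF = 2.975 / 0.84 = 3.5417 kWh/t
P80^-0.5 = F80^-0.5 + W_Bond/(10 Wi)
  = 3.5417/(10·8.8) + 1/√9433 = 0.040246 + 0.010296 = 0.050542
P80 = (1/0.050542)² = 19.7854² = 391.46 µm

P80 = 391.5 µm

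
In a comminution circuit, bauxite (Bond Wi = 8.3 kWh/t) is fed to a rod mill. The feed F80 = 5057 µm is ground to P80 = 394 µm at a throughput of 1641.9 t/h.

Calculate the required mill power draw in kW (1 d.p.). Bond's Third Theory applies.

P = 4949.2 kW

W = 10·Wi·(P80^(-½) − F80^(-½))
W = 10·8.3·(1/√394 − 1/√5057) = 10·8.3·(0.036317) = 3.0143 kWh/t
Mill draw = 3.0143 × 1641.9 = 4949.2 kW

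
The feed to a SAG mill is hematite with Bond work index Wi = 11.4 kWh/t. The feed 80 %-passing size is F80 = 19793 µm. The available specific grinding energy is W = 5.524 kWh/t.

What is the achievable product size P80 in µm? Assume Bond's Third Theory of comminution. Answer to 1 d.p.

Bond: W = 10·Wi·(1/√P80 − 1/√F80)
⇒ 1/√P80 = W/(10·Wi) + 1/√F80
  = 5.5240/(10·11.4) + 1/√19793 = 0.048456 + 0.007108 = 0.055564
P80 = (1/0.055564)² = 17.9972² = 323.90 µm

P80 = 323.9 µm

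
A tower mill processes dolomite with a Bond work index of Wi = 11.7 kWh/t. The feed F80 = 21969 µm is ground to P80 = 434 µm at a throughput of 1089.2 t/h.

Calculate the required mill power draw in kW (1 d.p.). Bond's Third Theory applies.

W = 10·Wi·(P80^(-½) − F80^(-½))
W = 10·11.7·(1/√434 − 1/√21969) = 10·11.7·(0.041255) = 4.8268 kWh/t
P = W·T = 4.8268·1089.2 = 5257.4 kW

P = 5257.4 kW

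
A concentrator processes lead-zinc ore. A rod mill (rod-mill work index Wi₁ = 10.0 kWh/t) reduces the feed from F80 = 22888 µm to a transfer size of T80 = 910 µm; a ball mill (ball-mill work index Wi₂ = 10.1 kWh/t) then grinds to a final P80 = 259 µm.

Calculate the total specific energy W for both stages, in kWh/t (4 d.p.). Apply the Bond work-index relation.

W = 10 Wi (1/√P80 − 1/√F80)  [Bond]
Stage 1 (22888→910 µm, Wi₁=10.0): W₁ = 10·10.0·(0.033150 − 0.006610) = 2.6540 kWh/t
Stage 2 (910→259 µm, Wi₂=10.1): W₂ = 10·10.1·(0.062137 − 0.033150) = 2.9277 kWh/t
W = W₁ + W₂ = 2.6540 + 2.9277 = 5.5817 kWh/t

W = 5.5817 kWh/t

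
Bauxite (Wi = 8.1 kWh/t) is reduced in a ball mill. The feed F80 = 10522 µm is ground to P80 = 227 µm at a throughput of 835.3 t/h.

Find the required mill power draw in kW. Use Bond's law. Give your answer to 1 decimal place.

Bond:  W = 10 Wi (1/√P − 1/√F)
W = 10·8.1·(1/√227 − 1/√10522) = 10·8.1·(0.056624) = 4.5865 kWh/t
Mill draw = 4.5865 × 835.3 = 3831.1 kW

P = 3831.1 kW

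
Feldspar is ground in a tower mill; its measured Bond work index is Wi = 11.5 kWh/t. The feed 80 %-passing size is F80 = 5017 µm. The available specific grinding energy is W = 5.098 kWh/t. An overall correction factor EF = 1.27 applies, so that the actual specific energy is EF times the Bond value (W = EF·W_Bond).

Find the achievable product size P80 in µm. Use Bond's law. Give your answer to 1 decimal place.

P80 = 416.1 µm

W = 10·Wi·[P80^(−½) − F80^(−½)]
W_Bond = W / EF = 5.098 / 1.27 = 4.0142 kWh/t
P80^-0.5 = F80^-0.5 + W_Bond/(10 Wi)
  = 4.0142/(10·11.5) + 1/√5017 = 0.034906 + 0.014118 = 0.049024
P80 = (1/0.049024)² = 20.3982² = 416.09 µm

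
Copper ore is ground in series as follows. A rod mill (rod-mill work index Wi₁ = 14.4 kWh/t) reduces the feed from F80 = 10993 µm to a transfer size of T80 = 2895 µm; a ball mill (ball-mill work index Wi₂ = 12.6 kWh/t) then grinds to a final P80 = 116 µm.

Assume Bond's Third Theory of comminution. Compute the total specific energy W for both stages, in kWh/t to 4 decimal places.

W = 10.6599 kWh/t

W_Bond = 10·Wi·(1/√P₈₀ − 1/√F₈₀)
Stage 1 (10993→2895 µm, Wi₁=14.4): W₁ = 10·14.4·(0.018586 − 0.009538) = 1.3029 kWh/t
Stage 2 (2895→116 µm, Wi₂=12.6): W₂ = 10·12.6·(0.092848 − 0.018586) = 9.3570 kWh/t
W = W₁ + W₂ = 1.3029 + 9.3570 = 10.6599 kWh/t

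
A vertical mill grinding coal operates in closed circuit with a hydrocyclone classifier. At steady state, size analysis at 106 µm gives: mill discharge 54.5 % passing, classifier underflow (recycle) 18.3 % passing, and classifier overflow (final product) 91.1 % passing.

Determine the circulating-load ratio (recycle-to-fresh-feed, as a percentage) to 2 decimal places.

CL = 101.10 %

Two-product formula at 106 µm:
(1+r)d = ru + o → r = (o−d)/(d−u)
r = (91.1 − 54.5)/(54.5 − 18.3) = 36.6/36.2 = 1.0110
CL = 100·r = 101.10 %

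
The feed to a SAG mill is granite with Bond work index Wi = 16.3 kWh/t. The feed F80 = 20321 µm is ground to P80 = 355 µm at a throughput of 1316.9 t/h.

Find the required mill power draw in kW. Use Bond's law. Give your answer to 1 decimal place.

W_Bond = 10·Wi·(1/√P₈₀ − 1/√F₈₀)
W = 10·16.3·(1/√355 − 1/√20321) = 10·16.3·(0.046059) = 7.5077 kWh/t
P_mill = W·ṁ = 7.5077·1316.9 = 9886.9 kW

P = 9886.9 kW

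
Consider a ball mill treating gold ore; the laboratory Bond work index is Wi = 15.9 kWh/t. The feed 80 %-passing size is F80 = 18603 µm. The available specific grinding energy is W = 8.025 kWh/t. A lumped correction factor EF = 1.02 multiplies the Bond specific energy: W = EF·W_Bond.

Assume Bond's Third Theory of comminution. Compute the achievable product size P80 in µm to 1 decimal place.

W_Bond = 10·Wi·(1/√P₈₀ − 1/√F₈₀)
W_Bond = W / EF = 8.025 / 1.02 = 7.8676 kWh/t
P80^-0.5 = F80^-0.5 + W_Bond/(10 Wi)
  = 7.8676/(10·15.9) + 1/√18603 = 0.049482 + 0.007332 = 0.056814
P80 = (1/0.056814)² = 17.6014² = 309.81 µm

P80 = 309.8 µm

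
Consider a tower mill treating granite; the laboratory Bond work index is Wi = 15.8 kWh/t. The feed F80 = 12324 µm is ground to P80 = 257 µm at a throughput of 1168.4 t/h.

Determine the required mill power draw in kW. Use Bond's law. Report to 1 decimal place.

P = 9852.6 kW

W = 10·Wi·(P80^(-½) − F80^(-½))
W = 10·15.8·(1/√257 − 1/√12324) = 10·15.8·(0.053370) = 8.4325 kWh/t
P = W·T = 8.4325·1168.4 = 9852.6 kW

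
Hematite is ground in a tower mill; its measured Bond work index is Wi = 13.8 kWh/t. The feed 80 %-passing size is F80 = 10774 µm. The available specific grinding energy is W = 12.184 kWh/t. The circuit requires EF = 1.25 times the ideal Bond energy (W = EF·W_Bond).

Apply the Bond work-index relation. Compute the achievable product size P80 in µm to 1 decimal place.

Bond: W = 10·Wi·(1/√P80 − 1/√F80)
W_Bond = W / EF = 12.184 / 1.25 = 9.7472 kWh/t
1/√P80 = 1/√F80 + W_Bond/(10·Wi)
  = 9.7472/(10·13.8) + 1/√10774 = 0.070632 + 0.009634 = 0.080266
P80 = (1/0.080266)² = 12.4586² = 155.22 µm

P80 = 155.2 µm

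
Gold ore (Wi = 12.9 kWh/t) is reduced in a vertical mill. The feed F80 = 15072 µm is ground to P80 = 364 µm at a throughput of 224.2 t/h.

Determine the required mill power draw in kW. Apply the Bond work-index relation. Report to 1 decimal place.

P = 1280.3 kW

W_Bond = 10·Wi·(1/√P₈₀ − 1/√F₈₀)
W = 10·12.9·(1/√364 − 1/√15072) = 10·12.9·(0.044269) = 5.7107 kWh/t
Mill draw = 5.7107 × 224.2 = 1280.3 kW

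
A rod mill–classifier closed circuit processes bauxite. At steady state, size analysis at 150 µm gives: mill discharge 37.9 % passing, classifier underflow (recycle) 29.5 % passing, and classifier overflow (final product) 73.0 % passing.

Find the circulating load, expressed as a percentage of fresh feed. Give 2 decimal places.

Let r = R/F. Size balance at 150 µm:
Fd + Rd = Ru + Fo ⇒ R/F = (o−d)/(d−u)
r = (73.0 − 37.9)/(37.9 − 29.5) = 35.1/8.4 = 4.1786
CL = 100·r = 417.86 %

CL = 417.86 %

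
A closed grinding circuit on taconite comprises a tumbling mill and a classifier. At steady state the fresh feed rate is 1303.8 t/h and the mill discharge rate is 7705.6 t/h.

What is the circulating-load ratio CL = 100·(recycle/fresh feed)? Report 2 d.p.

M = F + R at steady state, so:
R = M − F = 7705.6 − 1303.8 = 6401.8 t/h
CL = 100·R/F = 100·6401.8/1303.8 = 491.01 %

CL = 491.01 %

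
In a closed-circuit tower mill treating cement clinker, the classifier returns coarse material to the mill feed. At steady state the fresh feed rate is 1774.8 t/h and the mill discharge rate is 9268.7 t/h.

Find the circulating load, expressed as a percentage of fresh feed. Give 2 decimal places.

CL = 422.24 %

M = F + R at steady state, so:
R = M − F = 9268.7 − 1774.8 = 7493.9 t/h
CL = 100·R/F = 100·7493.9/1774.8 = 422.24 %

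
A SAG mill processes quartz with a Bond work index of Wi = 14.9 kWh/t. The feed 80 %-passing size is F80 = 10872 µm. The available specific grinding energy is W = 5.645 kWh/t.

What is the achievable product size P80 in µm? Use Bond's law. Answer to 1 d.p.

W = 10·Wi·(P80^(-½) − F80^(-½))
1/√P80 = 1/√F80 + W/(10·Wi)
  = 5.6450/(10·14.9) + 1/√10872 = 0.037886 + 0.009591 = 0.047476
P80 = (1/0.047476)² = 21.0631² = 443.65 µm

P80 = 443.7 µm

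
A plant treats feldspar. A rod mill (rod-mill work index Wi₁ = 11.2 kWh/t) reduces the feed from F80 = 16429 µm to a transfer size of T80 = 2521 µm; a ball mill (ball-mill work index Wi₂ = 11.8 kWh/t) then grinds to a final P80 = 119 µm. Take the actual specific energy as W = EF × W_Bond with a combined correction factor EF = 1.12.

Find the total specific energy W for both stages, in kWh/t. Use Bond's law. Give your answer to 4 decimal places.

W = 10 Wi / √P80 − 10 Wi / √F80
Stage 1 (16429→2521 µm, Wi₁=11.2): W₁ = 10·11.2·(0.019917 − 0.007802) = 1.3569 kWh/t
Stage 2 (2521→119 µm, Wi₂=11.8): W₂ = 10·11.8·(0.091670 − 0.019917) = 8.4669 kWh/t
W = W₁ + W₂ = 1.3569 + 8.4669 = 9.8237 kWh/t
W_actual = 1.12 × 9.8237 = 11.0026 kWh/t

W = 11.0026 kWh/t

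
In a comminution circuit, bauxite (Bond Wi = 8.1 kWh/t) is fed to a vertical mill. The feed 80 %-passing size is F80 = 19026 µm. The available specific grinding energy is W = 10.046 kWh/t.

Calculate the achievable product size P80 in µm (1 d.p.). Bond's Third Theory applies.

Bond: W = 10·Wi·(1/√P80 − 1/√F80)
⇒ 1/√P80 = W/(10 Wi) + 1/√F80
  = 10.0460/(10·8.1) + 1/√19026 = 0.124025 + 0.007250 = 0.131274
P80 = (1/0.131274)² = 7.6176² = 58.03 µm

P80 = 58.0 µm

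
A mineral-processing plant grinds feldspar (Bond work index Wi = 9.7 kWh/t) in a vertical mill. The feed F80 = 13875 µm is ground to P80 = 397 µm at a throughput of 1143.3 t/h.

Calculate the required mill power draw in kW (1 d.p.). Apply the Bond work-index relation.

P = 4624.4 kW

W = 10 Wi (1/√P80 − 1/√F80)  [Bond]
W = 10·9.7·(1/√397 − 1/√13875) = 10·9.7·(0.041699) = 4.0448 kWh/t
P = W·T = 4.0448·1143.3 = 4624.4 kW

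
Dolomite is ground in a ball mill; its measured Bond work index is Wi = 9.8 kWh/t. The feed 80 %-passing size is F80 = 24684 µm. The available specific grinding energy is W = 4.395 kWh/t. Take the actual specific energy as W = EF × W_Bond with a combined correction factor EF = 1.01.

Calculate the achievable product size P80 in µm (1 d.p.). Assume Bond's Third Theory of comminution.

W = 10 Wi / √P80 − 10 Wi / √F80
W_Bond = W / EF = 4.395 / 1.01 = 4.3515 kWh/t
⇒ 1/√P80 = W_Bond/(10·Wi) + 1/√F80
  = 4.3515/(10·9.8) + 1/√24684 = 0.044403 + 0.006365 = 0.050768
P80 = (1/0.050768)² = 19.6975² = 387.99 µm

P80 = 388.0 µm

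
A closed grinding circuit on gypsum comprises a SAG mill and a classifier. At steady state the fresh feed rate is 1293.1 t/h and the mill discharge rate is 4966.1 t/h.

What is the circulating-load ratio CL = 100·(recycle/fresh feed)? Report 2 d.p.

CL = 284.05 %

Mill node: discharge = fresh + recycle.
R = M − F = 4966.1 − 1293.1 = 3673.0 t/h
CL = 100·R/F = 100·3673.0/1293.1 = 284.05 %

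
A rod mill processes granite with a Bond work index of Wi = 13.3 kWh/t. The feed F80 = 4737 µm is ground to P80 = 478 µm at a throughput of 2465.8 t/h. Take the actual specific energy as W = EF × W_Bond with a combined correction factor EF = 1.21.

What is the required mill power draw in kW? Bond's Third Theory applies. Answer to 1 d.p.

W = 10 Wi / √P80 − 10 Wi / √F80
W = 10·13.3·(1/√478 − 1/√4737) = 10·13.3·(0.031210) = 4.1509 kWh/t
Corrected W = EF·W_Bond = 1.21·4.1509 = 5.0225 kWh/t
P_mill = W·ṁ = 5.0225·2465.8 = 12384.6 kW

P = 12384.6 kW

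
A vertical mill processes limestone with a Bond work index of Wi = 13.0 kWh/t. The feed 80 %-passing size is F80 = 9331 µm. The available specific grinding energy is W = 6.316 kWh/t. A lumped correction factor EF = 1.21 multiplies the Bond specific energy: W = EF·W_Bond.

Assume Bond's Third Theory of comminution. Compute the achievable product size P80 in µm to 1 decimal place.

P80 = 392.0 µm

W = 10 Wi (P80^-0.5 − F80^-0.5)
W_Bond = W / EF = 6.316 / 1.21 = 5.2198 kWh/t
P80^-0.5 = F80^-0.5 + W_Bond/(10 Wi)
  = 5.2198/(10·13.0) + 1/√9331 = 0.040153 + 0.010352 = 0.050505
P80 = (1/0.050505)² = 19.8001² = 392.04 µm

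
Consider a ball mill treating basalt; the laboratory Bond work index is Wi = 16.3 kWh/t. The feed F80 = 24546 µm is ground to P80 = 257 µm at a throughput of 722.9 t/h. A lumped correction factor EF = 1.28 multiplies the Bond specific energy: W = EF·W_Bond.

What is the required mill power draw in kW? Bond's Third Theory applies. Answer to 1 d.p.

Bond:  W = 10 Wi (1/√P − 1/√F)
W = 10·16.3·(1/√257 − 1/√24546) = 10·16.3·(0.055996) = 9.1273 kWh/t
W_actual = 1.28 × 9.1273 = 11.6829 kWh/t
P_mill = W·ṁ = 11.6829·722.9 = 8445.6 kW

P = 8445.6 kW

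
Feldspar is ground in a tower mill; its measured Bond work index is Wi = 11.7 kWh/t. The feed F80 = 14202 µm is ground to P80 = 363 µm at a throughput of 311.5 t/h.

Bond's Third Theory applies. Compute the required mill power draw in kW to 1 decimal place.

W = 10·Wi·[P80^(−½) − F80^(−½)]
W = 10·11.7·(1/√363 − 1/√14202) = 10·11.7·(0.044095) = 5.1591 kWh/t
P = W·T = 5.1591·311.5 = 1607.1 kW

P = 1607.1 kW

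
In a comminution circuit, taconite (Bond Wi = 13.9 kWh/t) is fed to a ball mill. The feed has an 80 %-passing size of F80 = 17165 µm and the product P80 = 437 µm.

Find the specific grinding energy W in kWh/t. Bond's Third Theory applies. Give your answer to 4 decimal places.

W = 10·Wi·(P80^(-½) − F80^(-½))
1/√437 = 0.047836;  1/√17165 = 0.007633
W = 10·13.9·(0.047836 − 0.007633) = 5.5883 kWh/t

W = 5.5883 kWh/t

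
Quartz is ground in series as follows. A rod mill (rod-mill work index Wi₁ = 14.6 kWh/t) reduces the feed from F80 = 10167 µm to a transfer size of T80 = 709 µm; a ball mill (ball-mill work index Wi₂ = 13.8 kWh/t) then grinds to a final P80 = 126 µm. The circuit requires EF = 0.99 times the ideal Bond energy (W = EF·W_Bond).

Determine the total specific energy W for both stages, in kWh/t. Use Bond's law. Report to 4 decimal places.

W = 11.0350 kWh/t

W = 10 Wi (P80^-0.5 − F80^-0.5)
Stage 1 (10167→709 µm, Wi₁=14.6): W₁ = 10·14.6·(0.037556 − 0.009918) = 4.0352 kWh/t
Stage 2 (709→126 µm, Wi₂=13.8): W₂ = 10·13.8·(0.089087 − 0.037556) = 7.1113 kWh/t
W = W₁ + W₂ = 4.0352 + 7.1113 = 11.1465 kWh/t
Apply correction: 11.1465 × 0.99 = 11.0350 kWh/t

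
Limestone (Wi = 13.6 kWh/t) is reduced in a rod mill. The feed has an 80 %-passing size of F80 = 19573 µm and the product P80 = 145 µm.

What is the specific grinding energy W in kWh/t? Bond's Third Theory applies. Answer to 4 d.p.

W = 10 Wi (P80^-0.5 − F80^-0.5)
1/√145 = 0.083045;  1/√19573 = 0.007148
W = 10·13.6·(0.083045 − 0.007148) = 10.3221 kWh/t

W = 10.3221 kWh/t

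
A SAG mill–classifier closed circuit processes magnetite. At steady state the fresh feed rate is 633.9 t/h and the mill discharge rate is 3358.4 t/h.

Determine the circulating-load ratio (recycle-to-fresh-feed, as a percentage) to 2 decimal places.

CL = 429.80 %

M = F + R at steady state, so:
R = M − F = 3358.4 − 633.9 = 2724.5 t/h
CL = 100·R/F = 100·2724.5/633.9 = 429.80 %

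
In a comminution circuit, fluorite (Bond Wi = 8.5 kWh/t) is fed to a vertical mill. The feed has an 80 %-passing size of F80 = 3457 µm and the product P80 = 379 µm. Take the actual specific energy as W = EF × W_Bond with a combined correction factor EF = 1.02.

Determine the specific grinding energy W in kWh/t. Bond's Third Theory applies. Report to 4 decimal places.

Bond: W = 10·Wi·(1/√P80 − 1/√F80)
1/√379 = 0.051367;  1/√3457 = 0.017008
W = 10·8.5·(0.051367 − 0.017008) = 2.9205 kWh/t
Corrected W = EF·W_Bond = 1.02·2.9205 = 2.9789 kWh/t

W = 2.9789 kWh/t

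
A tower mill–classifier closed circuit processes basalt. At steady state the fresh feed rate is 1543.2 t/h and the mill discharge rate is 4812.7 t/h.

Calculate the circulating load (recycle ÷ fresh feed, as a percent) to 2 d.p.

Steady state: M = F + R.
R = M − F = 4812.7 − 1543.2 = 3269.5 t/h
CL = 100·R/F = 100·3269.5/1543.2 = 211.86 %

CL = 211.86 %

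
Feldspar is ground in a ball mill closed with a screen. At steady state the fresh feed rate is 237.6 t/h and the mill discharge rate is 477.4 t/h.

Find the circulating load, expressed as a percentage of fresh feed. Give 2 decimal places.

CL = 100.93 %

M = F + R at steady state, so:
R = M − F = 477.4 − 237.6 = 239.8 t/h
CL = 100·R/F = 100·239.8/237.6 = 100.93 %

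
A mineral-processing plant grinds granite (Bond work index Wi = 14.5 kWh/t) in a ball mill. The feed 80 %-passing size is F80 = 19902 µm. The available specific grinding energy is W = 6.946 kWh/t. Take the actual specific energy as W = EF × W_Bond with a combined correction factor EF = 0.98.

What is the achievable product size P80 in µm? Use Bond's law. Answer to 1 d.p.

W_Bond = 10·Wi·(1/√P₈₀ − 1/√F₈₀)
W_Bond = W / EF = 6.946 / 0.98 = 7.0878 kWh/t
1/√P80 = 1/√F80 + W_Bond/(10·Wi)
  = 7.0878/(10·14.5) + 1/√19902 = 0.048881 + 0.007088 = 0.055970
P80 = (1/0.055970)² = 17.8669² = 319.22 µm

P80 = 319.2 µm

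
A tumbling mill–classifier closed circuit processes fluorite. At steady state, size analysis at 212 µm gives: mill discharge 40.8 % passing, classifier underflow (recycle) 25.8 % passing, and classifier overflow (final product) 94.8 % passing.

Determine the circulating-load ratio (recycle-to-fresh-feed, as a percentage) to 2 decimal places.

CL = 360.00 %

Mass balance on the −212 µm fraction:
(1+r)·d = r·u + o ⇒ r = (o−d)/(d−u)
r = (94.8 − 40.8)/(40.8 − 25.8) = 54.0/15.0 = 3.6000
CL = 100·r = 360.00 %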